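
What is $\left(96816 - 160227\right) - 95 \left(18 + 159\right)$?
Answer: $-80226$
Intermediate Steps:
$\left(96816 - 160227\right) - 95 \left(18 + 159\right) = -63411 - 16815 = -80226$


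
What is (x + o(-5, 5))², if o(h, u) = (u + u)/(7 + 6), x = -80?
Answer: 1060900/169 ≈ 6277.5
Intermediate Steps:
o(h, u) = 2*u/13 (o(h, u) = (2*u)/13 = (2*u)*(1/13) = 2*u/13)
(x + o(-5, 5))² = (-80 + (2/13)*5)² = (-80 + 10/13)² = (-1030/13)² = 1060900/169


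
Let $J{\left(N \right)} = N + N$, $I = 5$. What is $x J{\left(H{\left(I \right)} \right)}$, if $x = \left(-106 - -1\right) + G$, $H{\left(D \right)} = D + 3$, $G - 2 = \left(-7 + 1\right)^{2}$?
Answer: $-1072$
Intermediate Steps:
$G = 38$ ($G = 2 + \left(-7 + 1\right)^{2} = 2 + \left(-6\right)^{2} = 2 + 36 = 38$)
$H{\left(D \right)} = 3 + D$
$x = -67$ ($x = \left(-106 - -1\right) + 38 = \left(-106 + 1\right) + 38 = -105 + 38 = -67$)
$J{\left(N \right)} = 2 N$
$x J{\left(H{\left(I \right)} \right)} = - 67 \cdot 2 \left(3 + 5\right) = - 67 \cdot 2 \cdot 8 = \left(-67\right) 16 = -1072$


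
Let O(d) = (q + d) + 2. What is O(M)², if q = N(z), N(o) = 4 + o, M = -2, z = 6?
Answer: 100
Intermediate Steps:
q = 10 (q = 4 + 6 = 10)
O(d) = 12 + d (O(d) = (10 + d) + 2 = 12 + d)
O(M)² = (12 - 2)² = 10² = 100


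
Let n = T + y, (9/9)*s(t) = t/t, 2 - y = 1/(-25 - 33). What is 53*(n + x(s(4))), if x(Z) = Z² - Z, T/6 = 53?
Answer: 983733/58 ≈ 16961.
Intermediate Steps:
T = 318 (T = 6*53 = 318)
y = 117/58 (y = 2 - 1/(-25 - 33) = 2 - 1/(-58) = 2 - 1*(-1/58) = 2 + 1/58 = 117/58 ≈ 2.0172)
s(t) = 1 (s(t) = t/t = 1)
n = 18561/58 (n = 318 + 117/58 = 18561/58 ≈ 320.02)
53*(n + x(s(4))) = 53*(18561/58 + 1*(-1 + 1)) = 53*(18561/58 + 1*0) = 53*(18561/58 + 0) = 53*(18561/58) = 983733/58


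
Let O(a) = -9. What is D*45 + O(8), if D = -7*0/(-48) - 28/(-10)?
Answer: 117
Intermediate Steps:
D = 14/5 (D = 0*(-1/48) - 28*(-⅒) = 0 + 14/5 = 14/5 ≈ 2.8000)
D*45 + O(8) = (14/5)*45 - 9 = 126 - 9 = 117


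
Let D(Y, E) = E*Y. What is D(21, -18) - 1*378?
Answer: -756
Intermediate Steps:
D(21, -18) - 1*378 = -18*21 - 1*378 = -378 - 378 = -756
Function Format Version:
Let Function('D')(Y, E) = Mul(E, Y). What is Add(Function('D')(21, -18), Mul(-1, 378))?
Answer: -756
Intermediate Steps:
Add(Function('D')(21, -18), Mul(-1, 378)) = Add(Mul(-18, 21), Mul(-1, 378)) = Add(-378, -378) = -756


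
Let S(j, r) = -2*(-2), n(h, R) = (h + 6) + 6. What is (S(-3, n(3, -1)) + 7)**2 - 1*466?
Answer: -345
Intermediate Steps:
n(h, R) = 12 + h (n(h, R) = (6 + h) + 6 = 12 + h)
S(j, r) = 4
(S(-3, n(3, -1)) + 7)**2 - 1*466 = (4 + 7)**2 - 1*466 = 11**2 - 466 = 121 - 466 = -345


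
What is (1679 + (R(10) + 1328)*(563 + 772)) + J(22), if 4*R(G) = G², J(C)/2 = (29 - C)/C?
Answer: 19887281/11 ≈ 1.8079e+6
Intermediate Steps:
J(C) = 2*(29 - C)/C (J(C) = 2*((29 - C)/C) = 2*(29 - C)/C)
R(G) = G²/4
(1679 + (R(10) + 1328)*(563 + 772)) + J(22) = (1679 + ((¼)*10² + 1328)*(563 + 772)) + (-2 + 58/22) = (1679 + ((¼)*100 + 1328)*1335) + (-2 + 58*(1/22)) = (1679 + (25 + 1328)*1335) + (-2 + 29/11) = (1679 + 1353*1335) + 7/11 = (1679 + 1806255) + 7/11 = 1807934 + 7/11 = 19887281/11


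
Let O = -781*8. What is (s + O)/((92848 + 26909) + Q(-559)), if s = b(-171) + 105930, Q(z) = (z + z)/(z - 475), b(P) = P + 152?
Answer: 51525771/61914928 ≈ 0.83220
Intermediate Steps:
b(P) = 152 + P
Q(z) = 2*z/(-475 + z) (Q(z) = (2*z)/(-475 + z) = 2*z/(-475 + z))
O = -6248
s = 105911 (s = (152 - 171) + 105930 = -19 + 105930 = 105911)
(s + O)/((92848 + 26909) + Q(-559)) = (105911 - 6248)/((92848 + 26909) + 2*(-559)/(-475 - 559)) = 99663/(119757 + 2*(-559)/(-1034)) = 99663/(119757 + 2*(-559)*(-1/1034)) = 99663/(119757 + 559/517) = 99663/(61914928/517) = 99663*(517/61914928) = 51525771/61914928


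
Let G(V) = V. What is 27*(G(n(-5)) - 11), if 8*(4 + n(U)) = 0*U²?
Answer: -405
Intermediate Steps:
n(U) = -4 (n(U) = -4 + (0*U²)/8 = -4 + (⅛)*0 = -4 + 0 = -4)
27*(G(n(-5)) - 11) = 27*(-4 - 11) = 27*(-15) = -405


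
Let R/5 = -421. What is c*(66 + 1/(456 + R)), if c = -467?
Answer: -50825011/1649 ≈ -30822.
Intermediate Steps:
R = -2105 (R = 5*(-421) = -2105)
c*(66 + 1/(456 + R)) = -467*(66 + 1/(456 - 2105)) = -467*(66 + 1/(-1649)) = -467*(66 - 1/1649) = -467*108833/1649 = -50825011/1649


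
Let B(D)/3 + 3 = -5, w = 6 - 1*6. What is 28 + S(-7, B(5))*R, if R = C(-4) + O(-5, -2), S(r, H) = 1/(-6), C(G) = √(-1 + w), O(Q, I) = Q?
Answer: 173/6 - I/6 ≈ 28.833 - 0.16667*I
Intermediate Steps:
w = 0 (w = 6 - 6 = 0)
B(D) = -24 (B(D) = -9 + 3*(-5) = -9 - 15 = -24)
C(G) = I (C(G) = √(-1 + 0) = √(-1) = I)
S(r, H) = -⅙
R = -5 + I (R = I - 5 = -5 + I ≈ -5.0 + 1.0*I)
28 + S(-7, B(5))*R = 28 - (-5 + I)/6 = 28 + (⅚ - I/6) = 173/6 - I/6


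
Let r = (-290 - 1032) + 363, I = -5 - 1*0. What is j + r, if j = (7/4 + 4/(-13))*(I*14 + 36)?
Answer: -26209/26 ≈ -1008.0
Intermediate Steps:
I = -5 (I = -5 + 0 = -5)
r = -959 (r = -1322 + 363 = -959)
j = -1275/26 (j = (7/4 + 4/(-13))*(-5*14 + 36) = (7*(1/4) + 4*(-1/13))*(-70 + 36) = (7/4 - 4/13)*(-34) = (75/52)*(-34) = -1275/26 ≈ -49.038)
j + r = -1275/26 - 959 = -26209/26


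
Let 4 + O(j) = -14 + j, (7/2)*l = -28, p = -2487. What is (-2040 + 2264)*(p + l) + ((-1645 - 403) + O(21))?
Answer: -560925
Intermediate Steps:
l = -8 (l = (2/7)*(-28) = -8)
O(j) = -18 + j (O(j) = -4 + (-14 + j) = -18 + j)
(-2040 + 2264)*(p + l) + ((-1645 - 403) + O(21)) = (-2040 + 2264)*(-2487 - 8) + ((-1645 - 403) + (-18 + 21)) = 224*(-2495) + (-2048 + 3) = -558880 - 2045 = -560925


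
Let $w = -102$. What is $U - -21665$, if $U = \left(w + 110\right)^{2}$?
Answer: $21729$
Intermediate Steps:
$U = 64$ ($U = \left(-102 + 110\right)^{2} = 8^{2} = 64$)
$U - -21665 = 64 - -21665 = 64 + 21665 = 21729$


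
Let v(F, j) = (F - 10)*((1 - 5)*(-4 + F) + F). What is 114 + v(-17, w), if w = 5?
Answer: -1695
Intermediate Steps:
v(F, j) = (-10 + F)*(16 - 3*F) (v(F, j) = (-10 + F)*(-4*(-4 + F) + F) = (-10 + F)*((16 - 4*F) + F) = (-10 + F)*(16 - 3*F))
114 + v(-17, w) = 114 + (-160 - 3*(-17)² + 46*(-17)) = 114 + (-160 - 3*289 - 782) = 114 + (-160 - 867 - 782) = 114 - 1809 = -1695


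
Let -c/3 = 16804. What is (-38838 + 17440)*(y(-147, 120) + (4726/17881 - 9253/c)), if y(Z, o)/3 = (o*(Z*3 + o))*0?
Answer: -4319186353495/450708486 ≈ -9583.1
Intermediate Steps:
c = -50412 (c = -3*16804 = -50412)
y(Z, o) = 0 (y(Z, o) = 3*((o*(Z*3 + o))*0) = 3*((o*(3*Z + o))*0) = 3*((o*(o + 3*Z))*0) = 3*0 = 0)
(-38838 + 17440)*(y(-147, 120) + (4726/17881 - 9253/c)) = (-38838 + 17440)*(0 + (4726/17881 - 9253/(-50412))) = -21398*(0 + (4726*(1/17881) - 9253*(-1/50412))) = -21398*(0 + (4726/17881 + 9253/50412)) = -21398*(0 + 403700005/901416972) = -21398*403700005/901416972 = -4319186353495/450708486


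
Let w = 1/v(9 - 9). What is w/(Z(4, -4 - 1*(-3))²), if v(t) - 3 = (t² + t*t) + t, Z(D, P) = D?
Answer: 1/48 ≈ 0.020833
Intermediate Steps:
v(t) = 3 + t + 2*t² (v(t) = 3 + ((t² + t*t) + t) = 3 + ((t² + t²) + t) = 3 + (2*t² + t) = 3 + (t + 2*t²) = 3 + t + 2*t²)
w = ⅓ (w = 1/(3 + (9 - 9) + 2*(9 - 9)²) = 1/(3 + 0 + 2*0²) = 1/(3 + 0 + 2*0) = 1/(3 + 0 + 0) = 1/3 = ⅓ ≈ 0.33333)
w/(Z(4, -4 - 1*(-3))²) = 1/(3*(4²)) = (⅓)/16 = (⅓)*(1/16) = 1/48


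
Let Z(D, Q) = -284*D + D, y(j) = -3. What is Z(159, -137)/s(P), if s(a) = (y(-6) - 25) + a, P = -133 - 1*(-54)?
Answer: 44997/107 ≈ 420.53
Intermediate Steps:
P = -79 (P = -133 + 54 = -79)
Z(D, Q) = -283*D
s(a) = -28 + a (s(a) = (-3 - 25) + a = -28 + a)
Z(159, -137)/s(P) = (-283*159)/(-28 - 79) = -44997/(-107) = -44997*(-1/107) = 44997/107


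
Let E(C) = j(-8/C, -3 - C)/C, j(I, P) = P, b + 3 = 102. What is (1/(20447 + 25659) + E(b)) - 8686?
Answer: -13217299199/1521498 ≈ -8687.0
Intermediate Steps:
b = 99 (b = -3 + 102 = 99)
E(C) = (-3 - C)/C
(1/(20447 + 25659) + E(b)) - 8686 = (1/(20447 + 25659) + (-3 - 1*99)/99) - 8686 = (1/46106 + (-3 - 99)/99) - 8686 = (1/46106 + (1/99)*(-102)) - 8686 = (1/46106 - 34/33) - 8686 = -1567571/1521498 - 8686 = -13217299199/1521498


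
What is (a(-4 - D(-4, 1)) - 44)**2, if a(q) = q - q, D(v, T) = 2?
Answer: 1936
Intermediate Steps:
a(q) = 0
(a(-4 - D(-4, 1)) - 44)**2 = (0 - 44)**2 = (-44)**2 = 1936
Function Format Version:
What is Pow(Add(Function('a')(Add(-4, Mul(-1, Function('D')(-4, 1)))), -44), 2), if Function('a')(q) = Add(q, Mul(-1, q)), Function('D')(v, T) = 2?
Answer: 1936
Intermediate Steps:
Function('a')(q) = 0
Pow(Add(Function('a')(Add(-4, Mul(-1, Function('D')(-4, 1)))), -44), 2) = Pow(Add(0, -44), 2) = Pow(-44, 2) = 1936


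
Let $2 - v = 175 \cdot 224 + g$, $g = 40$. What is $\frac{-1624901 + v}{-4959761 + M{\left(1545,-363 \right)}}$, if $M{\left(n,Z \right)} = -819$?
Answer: $\frac{1664139}{4960580} \approx 0.33547$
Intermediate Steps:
$v = -39238$ ($v = 2 - \left(175 \cdot 224 + 40\right) = 2 - \left(39200 + 40\right) = 2 - 39240 = -39238$)
$\frac{-1624901 + v}{-4959761 + M{\left(1545,-363 \right)}} = \frac{-1624901 - 39238}{-4959761 - 819} = - \frac{1664139}{-4960580} = \left(-1664139\right) \left(- \frac{1}{4960580}\right) = \frac{1664139}{4960580}$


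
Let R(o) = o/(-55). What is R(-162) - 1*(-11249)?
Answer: 618857/55 ≈ 11252.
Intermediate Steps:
R(o) = -o/55 (R(o) = o*(-1/55) = -o/55)
R(-162) - 1*(-11249) = -1/55*(-162) - 1*(-11249) = 162/55 + 11249 = 618857/55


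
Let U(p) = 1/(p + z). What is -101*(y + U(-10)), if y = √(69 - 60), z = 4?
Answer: -1717/6 ≈ -286.17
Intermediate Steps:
U(p) = 1/(4 + p) (U(p) = 1/(p + 4) = 1/(4 + p))
y = 3 (y = √9 = 3)
-101*(y + U(-10)) = -101*(3 + 1/(4 - 10)) = -101*(3 + 1/(-6)) = -101*(3 - ⅙) = -101*17/6 = -1717/6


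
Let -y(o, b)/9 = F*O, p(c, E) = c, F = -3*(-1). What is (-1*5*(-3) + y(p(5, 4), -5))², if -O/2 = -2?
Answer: 8649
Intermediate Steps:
O = 4 (O = -2*(-2) = 4)
F = 3
y(o, b) = -108 (y(o, b) = -27*4 = -9*12 = -108)
(-1*5*(-3) + y(p(5, 4), -5))² = (-1*5*(-3) - 108)² = (-5*(-3) - 108)² = (15 - 108)² = (-93)² = 8649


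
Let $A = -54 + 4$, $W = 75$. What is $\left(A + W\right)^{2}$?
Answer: $625$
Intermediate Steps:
$A = -50$
$\left(A + W\right)^{2} = \left(-50 + 75\right)^{2} = 25^{2} = 625$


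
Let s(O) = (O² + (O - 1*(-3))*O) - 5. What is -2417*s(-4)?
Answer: -36255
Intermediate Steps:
s(O) = -5 + O² + O*(3 + O) (s(O) = (O² + (O + 3)*O) - 5 = (O² + (3 + O)*O) - 5 = (O² + O*(3 + O)) - 5 = -5 + O² + O*(3 + O))
-2417*s(-4) = -2417*(-5 + 2*(-4)² + 3*(-4)) = -2417*(-5 + 2*16 - 12) = -2417*(-5 + 32 - 12) = -2417*15 = -36255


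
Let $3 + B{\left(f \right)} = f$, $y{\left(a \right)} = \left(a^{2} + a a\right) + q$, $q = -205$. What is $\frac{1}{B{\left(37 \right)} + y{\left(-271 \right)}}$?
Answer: $\frac{1}{146711} \approx 6.8161 \cdot 10^{-6}$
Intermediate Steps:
$y{\left(a \right)} = -205 + 2 a^{2}$ ($y{\left(a \right)} = \left(a^{2} + a a\right) - 205 = \left(a^{2} + a^{2}\right) - 205 = 2 a^{2} - 205 = -205 + 2 a^{2}$)
$B{\left(f \right)} = -3 + f$
$\frac{1}{B{\left(37 \right)} + y{\left(-271 \right)}} = \frac{1}{\left(-3 + 37\right) - \left(205 - 2 \left(-271\right)^{2}\right)} = \frac{1}{34 + \left(-205 + 2 \cdot 73441\right)} = \frac{1}{34 + \left(-205 + 146882\right)} = \frac{1}{34 + 146677} = \frac{1}{146711}$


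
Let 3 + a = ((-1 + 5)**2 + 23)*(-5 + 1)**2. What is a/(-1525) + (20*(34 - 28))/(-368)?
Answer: -51441/70150 ≈ -0.73330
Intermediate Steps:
a = 621 (a = -3 + ((-1 + 5)**2 + 23)*(-5 + 1)**2 = -3 + (4**2 + 23)*(-4)**2 = -3 + (16 + 23)*16 = -3 + 39*16 = -3 + 624 = 621)
a/(-1525) + (20*(34 - 28))/(-368) = 621/(-1525) + (20*(34 - 28))/(-368) = 621*(-1/1525) + (20*6)*(-1/368) = -621/1525 + 120*(-1/368) = -621/1525 - 15/46 = -51441/70150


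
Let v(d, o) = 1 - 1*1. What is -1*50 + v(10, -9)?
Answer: -50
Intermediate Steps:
v(d, o) = 0 (v(d, o) = 1 - 1 = 0)
-1*50 + v(10, -9) = -1*50 + 0 = -50 + 0 = -50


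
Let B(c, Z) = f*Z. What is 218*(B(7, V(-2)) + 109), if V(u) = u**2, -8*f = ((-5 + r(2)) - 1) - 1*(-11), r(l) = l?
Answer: 22999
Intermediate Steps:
f = -7/8 (f = -(((-5 + 2) - 1) - 1*(-11))/8 = -((-3 - 1) + 11)/8 = -(-4 + 11)/8 = -1/8*7 = -7/8 ≈ -0.87500)
B(c, Z) = -7*Z/8
218*(B(7, V(-2)) + 109) = 218*(-7/8*(-2)**2 + 109) = 218*(-7/8*4 + 109) = 218*(-7/2 + 109) = 218*(211/2) = 22999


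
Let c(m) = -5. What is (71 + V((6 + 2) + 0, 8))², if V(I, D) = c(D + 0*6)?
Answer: 4356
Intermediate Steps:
V(I, D) = -5
(71 + V((6 + 2) + 0, 8))² = (71 - 5)² = 66² = 4356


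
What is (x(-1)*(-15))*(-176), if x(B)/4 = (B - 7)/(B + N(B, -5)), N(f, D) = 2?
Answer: -84480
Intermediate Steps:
x(B) = 4*(-7 + B)/(2 + B) (x(B) = 4*((B - 7)/(B + 2)) = 4*((-7 + B)/(2 + B)) = 4*(-7 + B)/(2 + B))
(x(-1)*(-15))*(-176) = ((4*(-7 - 1)/(2 - 1))*(-15))*(-176) = ((4*(-8)/1)*(-15))*(-176) = ((4*1*(-8))*(-15))*(-176) = -32*(-15)*(-176) = 480*(-176) = -84480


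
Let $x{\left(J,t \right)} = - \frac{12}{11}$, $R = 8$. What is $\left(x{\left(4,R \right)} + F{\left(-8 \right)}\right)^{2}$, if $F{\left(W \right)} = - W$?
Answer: $\frac{5776}{121} \approx 47.736$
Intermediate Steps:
$x{\left(J,t \right)} = - \frac{12}{11}$ ($x{\left(J,t \right)} = \left(-12\right) \frac{1}{11} = - \frac{12}{11}$)
$\left(x{\left(4,R \right)} + F{\left(-8 \right)}\right)^{2} = \left(- \frac{12}{11} - -8\right)^{2} = \left(- \frac{12}{11} + 8\right)^{2} = \left(\frac{76}{11}\right)^{2} = \frac{5776}{121}$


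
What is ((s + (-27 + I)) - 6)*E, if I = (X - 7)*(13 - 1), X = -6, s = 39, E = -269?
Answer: 40350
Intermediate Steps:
I = -156 (I = (-6 - 7)*(13 - 1) = -13*12 = -156)
((s + (-27 + I)) - 6)*E = ((39 + (-27 - 156)) - 6)*(-269) = ((39 - 183) - 6)*(-269) = (-144 - 6)*(-269) = -150*(-269) = 40350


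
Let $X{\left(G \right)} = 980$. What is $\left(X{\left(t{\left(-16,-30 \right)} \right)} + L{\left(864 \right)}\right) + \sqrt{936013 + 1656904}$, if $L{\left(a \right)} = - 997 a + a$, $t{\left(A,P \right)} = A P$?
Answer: $-859564 + \sqrt{2592917} \approx -8.5795 \cdot 10^{5}$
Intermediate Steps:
$L{\left(a \right)} = - 996 a$
$\left(X{\left(t{\left(-16,-30 \right)} \right)} + L{\left(864 \right)}\right) + \sqrt{936013 + 1656904} = \left(980 - 860544\right) + \sqrt{936013 + 1656904} = \left(980 - 860544\right) + \sqrt{2592917} = -859564 + \sqrt{2592917}$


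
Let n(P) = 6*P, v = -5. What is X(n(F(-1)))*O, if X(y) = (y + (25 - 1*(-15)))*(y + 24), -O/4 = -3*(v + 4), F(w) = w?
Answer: -7344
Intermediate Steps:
O = -12 (O = -(-12)*(-5 + 4) = -(-12)*(-1) = -4*3 = -12)
X(y) = (24 + y)*(40 + y) (X(y) = (y + (25 + 15))*(24 + y) = (y + 40)*(24 + y) = (40 + y)*(24 + y) = (24 + y)*(40 + y))
X(n(F(-1)))*O = (960 + (6*(-1))**2 + 64*(6*(-1)))*(-12) = (960 + (-6)**2 + 64*(-6))*(-12) = (960 + 36 - 384)*(-12) = 612*(-12) = -7344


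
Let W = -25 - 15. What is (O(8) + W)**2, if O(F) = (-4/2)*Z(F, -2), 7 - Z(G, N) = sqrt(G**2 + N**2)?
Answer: 3188 - 432*sqrt(17) ≈ 1406.8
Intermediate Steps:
Z(G, N) = 7 - sqrt(G**2 + N**2)
W = -40
O(F) = -14 + 2*sqrt(4 + F**2) (O(F) = (-4/2)*(7 - sqrt(F**2 + (-2)**2)) = (-4/2)*(7 - sqrt(F**2 + 4)) = (-2*1)*(7 - sqrt(4 + F**2)) = -2*(7 - sqrt(4 + F**2)) = -14 + 2*sqrt(4 + F**2))
(O(8) + W)**2 = ((-14 + 2*sqrt(4 + 8**2)) - 40)**2 = ((-14 + 2*sqrt(4 + 64)) - 40)**2 = ((-14 + 2*sqrt(68)) - 40)**2 = ((-14 + 2*(2*sqrt(17))) - 40)**2 = ((-14 + 4*sqrt(17)) - 40)**2 = (-54 + 4*sqrt(17))**2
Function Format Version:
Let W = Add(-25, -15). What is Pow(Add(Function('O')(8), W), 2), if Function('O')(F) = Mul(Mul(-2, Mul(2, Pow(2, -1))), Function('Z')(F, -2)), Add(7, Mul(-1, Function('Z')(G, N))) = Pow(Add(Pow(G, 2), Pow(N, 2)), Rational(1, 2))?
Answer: Add(3188, Mul(-432, Pow(17, Rational(1, 2)))) ≈ 1406.8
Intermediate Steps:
Function('Z')(G, N) = Add(7, Mul(-1, Pow(Add(Pow(G, 2), Pow(N, 2)), Rational(1, 2))))
W = -40
Function('O')(F) = Add(-14, Mul(2, Pow(Add(4, Pow(F, 2)), Rational(1, 2)))) (Function('O')(F) = Mul(Mul(-2, Mul(2, Pow(2, -1))), Add(7, Mul(-1, Pow(Add(Pow(F, 2), Pow(-2, 2)), Rational(1, 2))))) = Mul(Mul(-2, Mul(2, Rational(1, 2))), Add(7, Mul(-1, Pow(Add(Pow(F, 2), 4), Rational(1, 2))))) = Mul(Mul(-2, 1), Add(7, Mul(-1, Pow(Add(4, Pow(F, 2)), Rational(1, 2))))) = Mul(-2, Add(7, Mul(-1, Pow(Add(4, Pow(F, 2)), Rational(1, 2))))) = Add(-14, Mul(2, Pow(Add(4, Pow(F, 2)), Rational(1, 2)))))
Pow(Add(Function('O')(8), W), 2) = Pow(Add(Add(-14, Mul(2, Pow(Add(4, Pow(8, 2)), Rational(1, 2)))), -40), 2) = Pow(Add(Add(-14, Mul(2, Pow(Add(4, 64), Rational(1, 2)))), -40), 2) = Pow(Add(Add(-14, Mul(2, Pow(68, Rational(1, 2)))), -40), 2) = Pow(Add(Add(-14, Mul(2, Mul(2, Pow(17, Rational(1, 2))))), -40), 2) = Pow(Add(Add(-14, Mul(4, Pow(17, Rational(1, 2)))), -40), 2) = Pow(Add(-54, Mul(4, Pow(17, Rational(1, 2)))), 2)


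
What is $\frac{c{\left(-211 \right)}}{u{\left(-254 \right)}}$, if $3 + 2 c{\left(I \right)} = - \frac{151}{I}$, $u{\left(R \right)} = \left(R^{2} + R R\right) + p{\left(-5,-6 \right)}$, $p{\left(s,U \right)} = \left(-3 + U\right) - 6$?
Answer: $- \frac{241}{27222587} \approx -8.8529 \cdot 10^{-6}$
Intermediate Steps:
$p{\left(s,U \right)} = -9 + U$
$u{\left(R \right)} = -15 + 2 R^{2}$ ($u{\left(R \right)} = \left(R^{2} + R R\right) - 15 = \left(R^{2} + R^{2}\right) - 15 = 2 R^{2} - 15 = -15 + 2 R^{2}$)
$c{\left(I \right)} = - \frac{3}{2} - \frac{151}{2 I}$ ($c{\left(I \right)} = - \frac{3}{2} + \frac{\left(-151\right) \frac{1}{I}}{2} = - \frac{3}{2} - \frac{151}{2 I}$)
$\frac{c{\left(-211 \right)}}{u{\left(-254 \right)}} = \frac{\frac{1}{2} \frac{1}{-211} \left(-151 - -633\right)}{-15 + 2 \left(-254\right)^{2}} = \frac{\frac{1}{2} \left(- \frac{1}{211}\right) \left(-151 + 633\right)}{-15 + 2 \cdot 64516} = \frac{\frac{1}{2} \left(- \frac{1}{211}\right) 482}{-15 + 129032} = - \frac{241}{211 \cdot 129017} = \left(- \frac{241}{211}\right) \frac{1}{129017} = - \frac{241}{27222587}$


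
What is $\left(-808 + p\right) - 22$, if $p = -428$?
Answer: $-1258$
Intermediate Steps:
$\left(-808 + p\right) - 22 = \left(-808 - 428\right) - 22 = -1236 - 22 = -1258$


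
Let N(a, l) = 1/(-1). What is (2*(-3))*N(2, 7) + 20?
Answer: 26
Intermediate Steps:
N(a, l) = -1
(2*(-3))*N(2, 7) + 20 = (2*(-3))*(-1) + 20 = -6*(-1) + 20 = 6 + 20 = 26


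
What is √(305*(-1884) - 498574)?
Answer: I*√1073194 ≈ 1036.0*I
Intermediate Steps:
√(305*(-1884) - 498574) = √(-574620 - 498574) = √(-1073194) = I*√1073194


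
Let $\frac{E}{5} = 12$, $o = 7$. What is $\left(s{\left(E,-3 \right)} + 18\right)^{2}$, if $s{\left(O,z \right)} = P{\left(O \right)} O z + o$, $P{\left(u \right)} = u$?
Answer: $116100625$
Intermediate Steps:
$E = 60$ ($E = 5 \cdot 12 = 60$)
$s{\left(O,z \right)} = 7 + z O^{2}$ ($s{\left(O,z \right)} = O O z + 7 = O^{2} z + 7 = z O^{2} + 7 = 7 + z O^{2}$)
$\left(s{\left(E,-3 \right)} + 18\right)^{2} = \left(\left(7 - 3 \cdot 60^{2}\right) + 18\right)^{2} = \left(\left(7 - 10800\right) + 18\right)^{2} = \left(-10793 + 18\right)^{2} = \left(-10775\right)^{2} = 116100625$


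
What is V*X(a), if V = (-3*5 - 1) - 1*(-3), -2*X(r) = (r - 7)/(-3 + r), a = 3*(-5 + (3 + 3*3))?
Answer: 91/18 ≈ 5.0556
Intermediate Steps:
a = 21 (a = 3*(-5 + (3 + 9)) = 3*(-5 + 12) = 3*7 = 21)
X(r) = -(-7 + r)/(2*(-3 + r)) (X(r) = -(r - 7)/(2*(-3 + r)) = -(-7 + r)/(2*(-3 + r)))
V = -13 (V = (-15 - 1) + 3 = -16 + 3 = -13)
V*X(a) = -13*(7 - 1*21)/(2*(-3 + 21)) = -13*(7 - 21)/(2*18) = -13*(-14)/(2*18) = -13*(-7/18) = 91/18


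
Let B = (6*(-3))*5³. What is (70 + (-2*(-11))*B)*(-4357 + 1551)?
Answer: 138700580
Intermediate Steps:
B = -2250 (B = -18*125 = -2250)
(70 + (-2*(-11))*B)*(-4357 + 1551) = (70 - 2*(-11)*(-2250))*(-4357 + 1551) = (70 + 22*(-2250))*(-2806) = (70 - 49500)*(-2806) = -49430*(-2806) = 138700580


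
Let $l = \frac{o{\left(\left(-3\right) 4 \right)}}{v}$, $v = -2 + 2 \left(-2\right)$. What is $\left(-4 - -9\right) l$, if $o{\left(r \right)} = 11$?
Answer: $- \frac{55}{6} \approx -9.1667$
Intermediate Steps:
$v = -6$ ($v = -2 - 4 = -6$)
$l = - \frac{11}{6}$ ($l = \frac{11}{-6} = 11 \left(- \frac{1}{6}\right) = - \frac{11}{6} \approx -1.8333$)
$\left(-4 - -9\right) l = \left(-4 - -9\right) \left(- \frac{11}{6}\right) = \left(-4 + 9\right) \left(- \frac{11}{6}\right) = 5 \left(- \frac{11}{6}\right) = - \frac{55}{6}$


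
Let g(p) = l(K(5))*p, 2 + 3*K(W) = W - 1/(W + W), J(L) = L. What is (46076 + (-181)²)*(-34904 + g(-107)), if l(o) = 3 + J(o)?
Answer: -27851876987/10 ≈ -2.7852e+9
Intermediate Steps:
K(W) = -⅔ - 1/(6*W) + W/3 (K(W) = -⅔ + (W - 1/(W + W))/3 = -⅔ + (W - 1/(2*W))/3 = -⅔ + (-1/(6*W) + W/3) = -⅔ - 1/(6*W) + W/3)
l(o) = 3 + o
g(p) = 119*p/30 (g(p) = (3 + (⅙)*(-1 + 2*5*(-2 + 5))/5)*p = (3 + (⅙)*(⅕)*(-1 + 2*5*3))*p = (3 + (⅙)*(⅕)*(-1 + 30))*p = (3 + (⅙)*(⅕)*29)*p = (3 + 29/30)*p = 119*p/30)
(46076 + (-181)²)*(-34904 + g(-107)) = (46076 + (-181)²)*(-34904 + (119/30)*(-107)) = (46076 + 32761)*(-34904 - 12733/30) = 78837*(-1059853/30) = -27851876987/10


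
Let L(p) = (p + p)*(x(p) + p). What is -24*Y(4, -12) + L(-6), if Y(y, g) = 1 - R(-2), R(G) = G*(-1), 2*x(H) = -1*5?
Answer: 126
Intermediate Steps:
x(H) = -5/2 (x(H) = (-1*5)/2 = (1/2)*(-5) = -5/2)
R(G) = -G
Y(y, g) = -1 (Y(y, g) = 1 - (-1)*(-2) = 1 - 1*2 = 1 - 2 = -1)
L(p) = 2*p*(-5/2 + p) (L(p) = (p + p)*(-5/2 + p) = (2*p)*(-5/2 + p) = 2*p*(-5/2 + p))
-24*Y(4, -12) + L(-6) = -24*(-1) - 6*(-5 + 2*(-6)) = 24 - 6*(-5 - 12) = 24 - 6*(-17) = 24 + 102 = 126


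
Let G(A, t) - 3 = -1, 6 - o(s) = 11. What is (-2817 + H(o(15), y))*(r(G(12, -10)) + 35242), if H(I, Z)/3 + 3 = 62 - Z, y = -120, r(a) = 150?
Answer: -80693760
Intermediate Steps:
o(s) = -5 (o(s) = 6 - 1*11 = 6 - 11 = -5)
G(A, t) = 2 (G(A, t) = 3 - 1 = 2)
H(I, Z) = 177 - 3*Z (H(I, Z) = -9 + 3*(62 - Z) = -9 + (186 - 3*Z) = 177 - 3*Z)
(-2817 + H(o(15), y))*(r(G(12, -10)) + 35242) = (-2817 + (177 - 3*(-120)))*(150 + 35242) = (-2817 + (177 + 360))*35392 = (-2817 + 537)*35392 = -2280*35392 = -80693760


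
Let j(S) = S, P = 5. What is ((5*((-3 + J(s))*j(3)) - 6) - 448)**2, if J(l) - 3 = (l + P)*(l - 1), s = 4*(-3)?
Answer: 829921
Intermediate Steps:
s = -12
J(l) = 3 + (-1 + l)*(5 + l) (J(l) = 3 + (l + 5)*(l - 1) = 3 + (5 + l)*(-1 + l) = 3 + (-1 + l)*(5 + l))
((5*((-3 + J(s))*j(3)) - 6) - 448)**2 = ((5*((-3 + (-2 + (-12)**2 + 4*(-12)))*3) - 6) - 448)**2 = ((5*((-3 + (-2 + 144 - 48))*3) - 6) - 448)**2 = ((5*((-3 + 94)*3) - 6) - 448)**2 = ((5*(91*3) - 6) - 448)**2 = ((5*273 - 6) - 448)**2 = ((1365 - 6) - 448)**2 = (1359 - 448)**2 = 911**2 = 829921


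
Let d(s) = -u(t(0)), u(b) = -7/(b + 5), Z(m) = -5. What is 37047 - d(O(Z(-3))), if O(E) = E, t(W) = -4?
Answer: 37040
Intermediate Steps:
u(b) = -7/(5 + b)
d(s) = 7 (d(s) = -(-7)/(5 - 4) = -(-7)/1 = -(-7) = -1*(-7) = 7)
37047 - d(O(Z(-3))) = 37047 - 1*7 = 37047 - 7 = 37040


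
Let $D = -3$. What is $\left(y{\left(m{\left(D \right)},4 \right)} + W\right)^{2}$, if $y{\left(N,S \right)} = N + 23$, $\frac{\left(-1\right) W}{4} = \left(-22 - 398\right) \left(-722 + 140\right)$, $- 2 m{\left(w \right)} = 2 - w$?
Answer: $\frac{3823898119441}{4} \approx 9.5597 \cdot 10^{11}$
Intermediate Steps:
$m{\left(w \right)} = -1 + \frac{w}{2}$ ($m{\left(w \right)} = - \frac{2 - w}{2} = -1 + \frac{w}{2}$)
$W = -977760$ ($W = - 4 \left(-22 - 398\right) \left(-722 + 140\right) = - 4 \left(\left(-420\right) \left(-582\right)\right) = \left(-4\right) 244440 = -977760$)
$y{\left(N,S \right)} = 23 + N$
$\left(y{\left(m{\left(D \right)},4 \right)} + W\right)^{2} = \left(\left(23 + \left(-1 + \frac{1}{2} \left(-3\right)\right)\right) - 977760\right)^{2} = \left(\left(23 - \frac{5}{2}\right) - 977760\right)^{2} = \left(\frac{41}{2} - 977760\right)^{2} = \left(- \frac{1955479}{2}\right)^{2} = \frac{3823898119441}{4}$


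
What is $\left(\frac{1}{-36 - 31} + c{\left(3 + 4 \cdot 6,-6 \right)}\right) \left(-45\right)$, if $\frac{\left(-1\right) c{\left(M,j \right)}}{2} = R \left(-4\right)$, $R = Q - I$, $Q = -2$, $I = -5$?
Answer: $- \frac{72315}{67} \approx -1079.3$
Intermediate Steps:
$R = 3$ ($R = -2 - -5 = -2 + 5 = 3$)
$c{\left(M,j \right)} = 24$ ($c{\left(M,j \right)} = - 2 \cdot 3 \left(-4\right) = \left(-2\right) \left(-12\right) = 24$)
$\left(\frac{1}{-36 - 31} + c{\left(3 + 4 \cdot 6,-6 \right)}\right) \left(-45\right) = \left(\frac{1}{-36 - 31} + 24\right) \left(-45\right) = \left(\frac{1}{-67} + 24\right) \left(-45\right) = \left(- \frac{1}{67} + 24\right) \left(-45\right) = \frac{1607}{67} \left(-45\right) = - \frac{72315}{67}$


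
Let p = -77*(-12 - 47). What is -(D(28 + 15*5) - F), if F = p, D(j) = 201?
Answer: 4342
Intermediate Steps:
p = 4543 (p = -77*(-59) = 4543)
F = 4543
-(D(28 + 15*5) - F) = -(201 - 1*4543) = -(201 - 4543) = -1*(-4342) = 4342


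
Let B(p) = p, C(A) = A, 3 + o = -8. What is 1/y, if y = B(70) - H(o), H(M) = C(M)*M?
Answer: -1/51 ≈ -0.019608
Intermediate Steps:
o = -11 (o = -3 - 8 = -11)
H(M) = M**2 (H(M) = M*M = M**2)
y = -51 (y = 70 - 1*(-11)**2 = 70 - 1*121 = 70 - 121 = -51)
1/y = 1/(-51) = -1/51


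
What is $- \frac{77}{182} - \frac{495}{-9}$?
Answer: $\frac{1419}{26} \approx 54.577$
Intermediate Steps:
$- \frac{77}{182} - \frac{495}{-9} = \left(-77\right) \frac{1}{182} - -55 = - \frac{11}{26} + 55 = \frac{1419}{26}$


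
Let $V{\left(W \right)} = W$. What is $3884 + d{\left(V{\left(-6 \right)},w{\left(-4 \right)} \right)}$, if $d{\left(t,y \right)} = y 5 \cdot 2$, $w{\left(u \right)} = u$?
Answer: $3844$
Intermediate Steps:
$d{\left(t,y \right)} = 10 y$ ($d{\left(t,y \right)} = 5 y 2 = 10 y$)
$3884 + d{\left(V{\left(-6 \right)},w{\left(-4 \right)} \right)} = 3884 + 10 \left(-4\right) = 3884 - 40 = 3844$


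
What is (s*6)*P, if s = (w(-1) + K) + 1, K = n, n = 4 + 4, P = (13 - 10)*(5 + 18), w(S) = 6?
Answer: 6210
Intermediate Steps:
P = 69 (P = 3*23 = 69)
n = 8
K = 8
s = 15 (s = (6 + 8) + 1 = 14 + 1 = 15)
(s*6)*P = (15*6)*69 = 90*69 = 6210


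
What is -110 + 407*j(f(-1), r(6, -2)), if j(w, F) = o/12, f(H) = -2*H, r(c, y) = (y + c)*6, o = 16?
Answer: 1298/3 ≈ 432.67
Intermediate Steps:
r(c, y) = 6*c + 6*y (r(c, y) = (c + y)*6 = 6*c + 6*y)
j(w, F) = 4/3 (j(w, F) = 16/12 = 16*(1/12) = 4/3)
-110 + 407*j(f(-1), r(6, -2)) = -110 + 407*(4/3) = -110 + 1628/3 = 1298/3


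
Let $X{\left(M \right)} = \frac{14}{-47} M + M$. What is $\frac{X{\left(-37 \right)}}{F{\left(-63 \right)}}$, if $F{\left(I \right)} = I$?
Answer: $\frac{407}{987} \approx 0.41236$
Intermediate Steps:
$X{\left(M \right)} = \frac{33 M}{47}$ ($X{\left(M \right)} = 14 \left(- \frac{1}{47}\right) M + M = - \frac{14 M}{47} + M = \frac{33 M}{47}$)
$\frac{X{\left(-37 \right)}}{F{\left(-63 \right)}} = \frac{\frac{33}{47} \left(-37\right)}{-63} = \left(- \frac{1221}{47}\right) \left(- \frac{1}{63}\right) = \frac{407}{987}$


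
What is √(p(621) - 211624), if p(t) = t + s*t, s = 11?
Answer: 2*I*√51043 ≈ 451.85*I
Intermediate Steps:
p(t) = 12*t (p(t) = t + 11*t = 12*t)
√(p(621) - 211624) = √(12*621 - 211624) = √(7452 - 211624) = √(-204172) = 2*I*√51043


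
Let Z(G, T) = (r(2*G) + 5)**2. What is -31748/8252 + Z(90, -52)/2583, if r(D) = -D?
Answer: 6096872/761247 ≈ 8.0091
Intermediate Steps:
Z(G, T) = (5 - 2*G)**2 (Z(G, T) = (-2*G + 5)**2 = (5 - 2*G)**2)
-31748/8252 + Z(90, -52)/2583 = -31748/8252 + (-5 + 2*90)**2/2583 = -31748*1/8252 + (-5 + 180)**2*(1/2583) = -7937/2063 + 175**2*(1/2583) = -7937/2063 + 30625*(1/2583) = -7937/2063 + 4375/369 = 6096872/761247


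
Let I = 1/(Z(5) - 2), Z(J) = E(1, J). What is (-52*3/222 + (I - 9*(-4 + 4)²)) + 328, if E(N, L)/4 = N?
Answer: 24257/74 ≈ 327.80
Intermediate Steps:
E(N, L) = 4*N
Z(J) = 4 (Z(J) = 4*1 = 4)
I = ½ (I = 1/(4 - 2) = 1/2 = ½ ≈ 0.50000)
(-52*3/222 + (I - 9*(-4 + 4)²)) + 328 = (-52*3/222 + (½ - 9*(-4 + 4)²)) + 328 = (-156*1/222 + (½ - 9*0²)) + 328 = (-26/37 + (½ - 9*0)) + 328 = (-26/37 + (½ + 0)) + 328 = (-26/37 + ½) + 328 = -15/74 + 328 = 24257/74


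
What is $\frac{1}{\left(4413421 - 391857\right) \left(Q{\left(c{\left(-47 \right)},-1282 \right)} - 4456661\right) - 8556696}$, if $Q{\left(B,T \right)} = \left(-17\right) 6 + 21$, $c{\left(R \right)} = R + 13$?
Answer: $- \frac{1}{17923081741184} \approx -5.5794 \cdot 10^{-14}$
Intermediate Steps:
$c{\left(R \right)} = 13 + R$
$Q{\left(B,T \right)} = -81$ ($Q{\left(B,T \right)} = -102 + 21 = -81$)
$\frac{1}{\left(4413421 - 391857\right) \left(Q{\left(c{\left(-47 \right)},-1282 \right)} - 4456661\right) - 8556696} = \frac{1}{\left(4413421 - 391857\right) \left(-81 - 4456661\right) - 8556696} = \frac{1}{4021564 \left(-4456742\right) - 8556696} = \frac{1}{-17923073184488 - 8556696} = \frac{1}{-17923081741184} = - \frac{1}{17923081741184}$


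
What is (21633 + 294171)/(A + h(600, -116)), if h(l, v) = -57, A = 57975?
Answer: 52634/9653 ≈ 5.4526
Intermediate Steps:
(21633 + 294171)/(A + h(600, -116)) = (21633 + 294171)/(57975 - 57) = 315804/57918 = 315804*(1/57918) = 52634/9653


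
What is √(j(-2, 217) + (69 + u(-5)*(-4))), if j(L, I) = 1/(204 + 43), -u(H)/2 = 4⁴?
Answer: 30*√143507/247 ≈ 46.011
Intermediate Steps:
u(H) = -512 (u(H) = -2*4⁴ = -2*256 = -512)
j(L, I) = 1/247
√(j(-2, 217) + (69 + u(-5)*(-4))) = √(1/247 + (69 - 512*(-4))) = √(1/247 + (69 + 2048)) = √(1/247 + 2117) = √(522900/247) = 30*√143507/247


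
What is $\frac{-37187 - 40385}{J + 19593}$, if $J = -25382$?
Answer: $\frac{77572}{5789} \approx 13.4$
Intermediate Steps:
$\frac{-37187 - 40385}{J + 19593} = \frac{-37187 - 40385}{-25382 + 19593} = - \frac{77572}{-5789} = \left(-77572\right) \left(- \frac{1}{5789}\right) = \frac{77572}{5789}$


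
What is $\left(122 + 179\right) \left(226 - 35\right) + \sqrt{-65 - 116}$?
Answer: $57491 + i \sqrt{181} \approx 57491.0 + 13.454 i$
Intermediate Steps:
$\left(122 + 179\right) \left(226 - 35\right) + \sqrt{-65 - 116} = 301 \cdot 191 + \sqrt{-181} = 57491 + i \sqrt{181}$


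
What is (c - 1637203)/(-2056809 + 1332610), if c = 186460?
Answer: 207249/103457 ≈ 2.0032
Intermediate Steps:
(c - 1637203)/(-2056809 + 1332610) = (186460 - 1637203)/(-2056809 + 1332610) = -1450743/(-724199) = -1450743*(-1/724199) = 207249/103457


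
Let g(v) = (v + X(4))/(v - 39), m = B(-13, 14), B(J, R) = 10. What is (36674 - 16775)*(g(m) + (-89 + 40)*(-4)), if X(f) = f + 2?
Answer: 112787532/29 ≈ 3.8892e+6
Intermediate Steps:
m = 10
X(f) = 2 + f
g(v) = (6 + v)/(-39 + v) (g(v) = (v + (2 + 4))/(v - 39) = (v + 6)/(-39 + v) = (6 + v)/(-39 + v))
(36674 - 16775)*(g(m) + (-89 + 40)*(-4)) = (36674 - 16775)*((6 + 10)/(-39 + 10) + (-89 + 40)*(-4)) = 19899*(16/(-29) - 49*(-4)) = 19899*(-1/29*16 + 196) = 19899*(-16/29 + 196) = 19899*(5668/29) = 112787532/29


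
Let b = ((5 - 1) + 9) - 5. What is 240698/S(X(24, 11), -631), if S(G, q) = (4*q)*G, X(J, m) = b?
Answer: -120349/10096 ≈ -11.920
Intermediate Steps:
b = 8 (b = (4 + 9) - 5 = 13 - 5 = 8)
X(J, m) = 8
S(G, q) = 4*G*q
240698/S(X(24, 11), -631) = 240698/((4*8*(-631))) = 240698/(-20192) = 240698*(-1/20192) = -120349/10096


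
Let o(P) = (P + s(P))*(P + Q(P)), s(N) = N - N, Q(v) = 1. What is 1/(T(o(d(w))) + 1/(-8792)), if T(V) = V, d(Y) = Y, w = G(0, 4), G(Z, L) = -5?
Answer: 8792/175839 ≈ 0.050000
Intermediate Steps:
w = -5
s(N) = 0
o(P) = P*(1 + P) (o(P) = (P + 0)*(P + 1) = P*(1 + P))
1/(T(o(d(w))) + 1/(-8792)) = 1/(-5*(1 - 5) + 1/(-8792)) = 1/(-5*(-4) - 1/8792) = 1/(20 - 1/8792) = 1/(175839/8792) = 8792/175839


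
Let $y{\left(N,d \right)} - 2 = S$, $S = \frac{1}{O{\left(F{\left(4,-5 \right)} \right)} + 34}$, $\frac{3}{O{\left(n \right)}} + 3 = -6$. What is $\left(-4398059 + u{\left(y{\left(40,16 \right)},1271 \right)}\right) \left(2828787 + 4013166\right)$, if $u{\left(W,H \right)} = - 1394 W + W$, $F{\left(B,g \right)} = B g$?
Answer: $- \frac{3041176432200372}{101} \approx -3.0111 \cdot 10^{13}$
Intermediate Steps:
$O{\left(n \right)} = - \frac{1}{3}$ ($O{\left(n \right)} = \frac{3}{-3 - 6} = \frac{3}{-9} = 3 \left(- \frac{1}{9}\right) = - \frac{1}{3}$)
$S = \frac{3}{101}$ ($S = \frac{1}{- \frac{1}{3} + 34} = \frac{1}{\frac{101}{3}} = \frac{3}{101} \approx 0.029703$)
$y{\left(N,d \right)} = \frac{205}{101}$ ($y{\left(N,d \right)} = 2 + \frac{3}{101} = \frac{205}{101}$)
$u{\left(W,H \right)} = - 1393 W$
$\left(-4398059 + u{\left(y{\left(40,16 \right)},1271 \right)}\right) \left(2828787 + 4013166\right) = \left(-4398059 - \frac{285565}{101}\right) \left(2828787 + 4013166\right) = \left(-4398059 - \frac{285565}{101}\right) 6841953 = \left(- \frac{444489524}{101}\right) 6841953 = - \frac{3041176432200372}{101}$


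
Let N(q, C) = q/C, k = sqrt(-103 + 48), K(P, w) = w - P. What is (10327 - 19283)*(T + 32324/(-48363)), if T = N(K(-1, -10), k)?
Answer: 289493744/48363 - 80604*I*sqrt(55)/55 ≈ 5985.9 - 10869.0*I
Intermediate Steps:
k = I*sqrt(55) (k = sqrt(-55) = I*sqrt(55) ≈ 7.4162*I)
T = 9*I*sqrt(55)/55 (T = (-10 - 1*(-1))/((I*sqrt(55))) = (-10 + 1)*(-I*sqrt(55)/55) = -(-9)*I*sqrt(55)/55 = 9*I*sqrt(55)/55 ≈ 1.2136*I)
(10327 - 19283)*(T + 32324/(-48363)) = (10327 - 19283)*(9*I*sqrt(55)/55 + 32324/(-48363)) = -8956*(9*I*sqrt(55)/55 + 32324*(-1/48363)) = -8956*(9*I*sqrt(55)/55 - 32324/48363) = -8956*(-32324/48363 + 9*I*sqrt(55)/55) = 289493744/48363 - 80604*I*sqrt(55)/55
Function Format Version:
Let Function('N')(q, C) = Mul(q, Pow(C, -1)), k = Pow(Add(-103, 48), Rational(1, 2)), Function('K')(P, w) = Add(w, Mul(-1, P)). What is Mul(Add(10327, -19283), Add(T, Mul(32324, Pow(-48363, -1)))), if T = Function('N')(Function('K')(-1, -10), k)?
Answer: Add(Rational(289493744, 48363), Mul(Rational(-80604, 55), I, Pow(55, Rational(1, 2)))) ≈ Add(5985.9, Mul(-10869., I))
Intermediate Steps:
k = Mul(I, Pow(55, Rational(1, 2))) (k = Pow(-55, Rational(1, 2)) = Mul(I, Pow(55, Rational(1, 2))) ≈ Mul(7.4162, I))
T = Mul(Rational(9, 55), I, Pow(55, Rational(1, 2))) (T = Mul(Add(-10, Mul(-1, -1)), Pow(Mul(I, Pow(55, Rational(1, 2))), -1)) = Mul(Add(-10, 1), Mul(Rational(-1, 55), I, Pow(55, Rational(1, 2)))) = Mul(-9, Mul(Rational(-1, 55), I, Pow(55, Rational(1, 2)))) = Mul(Rational(9, 55), I, Pow(55, Rational(1, 2))) ≈ Mul(1.2136, I))
Mul(Add(10327, -19283), Add(T, Mul(32324, Pow(-48363, -1)))) = Mul(Add(10327, -19283), Add(Mul(Rational(9, 55), I, Pow(55, Rational(1, 2))), Mul(32324, Pow(-48363, -1)))) = Mul(-8956, Add(Mul(Rational(9, 55), I, Pow(55, Rational(1, 2))), Mul(32324, Rational(-1, 48363)))) = Mul(-8956, Add(Mul(Rational(9, 55), I, Pow(55, Rational(1, 2))), Rational(-32324, 48363))) = Mul(-8956, Add(Rational(-32324, 48363), Mul(Rational(9, 55), I, Pow(55, Rational(1, 2))))) = Add(Rational(289493744, 48363), Mul(Rational(-80604, 55), I, Pow(55, Rational(1, 2))))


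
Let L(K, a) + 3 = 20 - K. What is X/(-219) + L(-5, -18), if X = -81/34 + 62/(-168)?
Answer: 6884033/312732 ≈ 22.013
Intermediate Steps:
L(K, a) = 17 - K (L(K, a) = -3 + (20 - K) = 17 - K)
X = -3929/1428 (X = -81*1/34 + 62*(-1/168) = -81/34 - 31/84 = -3929/1428 ≈ -2.7514)
X/(-219) + L(-5, -18) = -3929/1428/(-219) + (17 - 1*(-5)) = -3929/1428*(-1/219) + (17 + 5) = 3929/312732 + 22 = 6884033/312732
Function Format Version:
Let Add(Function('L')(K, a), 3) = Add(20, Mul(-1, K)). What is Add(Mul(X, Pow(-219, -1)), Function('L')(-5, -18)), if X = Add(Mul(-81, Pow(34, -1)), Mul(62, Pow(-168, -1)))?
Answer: Rational(6884033, 312732) ≈ 22.013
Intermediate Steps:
Function('L')(K, a) = Add(17, Mul(-1, K)) (Function('L')(K, a) = Add(-3, Add(20, Mul(-1, K))) = Add(17, Mul(-1, K)))
X = Rational(-3929, 1428) (X = Add(Mul(-81, Rational(1, 34)), Mul(62, Rational(-1, 168))) = Add(Rational(-81, 34), Rational(-31, 84)) = Rational(-3929, 1428) ≈ -2.7514)
Add(Mul(X, Pow(-219, -1)), Function('L')(-5, -18)) = Add(Mul(Rational(-3929, 1428), Pow(-219, -1)), Add(17, Mul(-1, -5))) = Add(Mul(Rational(-3929, 1428), Rational(-1, 219)), Add(17, 5)) = Add(Rational(3929, 312732), 22) = Rational(6884033, 312732)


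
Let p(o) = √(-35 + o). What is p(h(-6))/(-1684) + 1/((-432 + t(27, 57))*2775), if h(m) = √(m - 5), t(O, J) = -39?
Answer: -1/1307025 - √(-35 + I*√11)/1684 ≈ -0.00016703 - 0.003517*I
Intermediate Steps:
h(m) = √(-5 + m)
p(h(-6))/(-1684) + 1/((-432 + t(27, 57))*2775) = √(-35 + √(-5 - 6))/(-1684) + 1/(-432 - 39*2775) = √(-35 + √(-11))*(-1/1684) + (1/2775)/(-471) = √(-35 + I*√11)*(-1/1684) - 1/471*1/2775 = -√(-35 + I*√11)/1684 - 1/1307025 = -1/1307025 - √(-35 + I*√11)/1684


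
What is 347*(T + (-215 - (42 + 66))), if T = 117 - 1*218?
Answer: -147128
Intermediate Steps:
T = -101 (T = 117 - 218 = -101)
347*(T + (-215 - (42 + 66))) = 347*(-101 + (-215 - (42 + 66))) = 347*(-101 + (-215 - 1*108)) = 347*(-101 + (-215 - 108)) = 347*(-101 - 323) = 347*(-424) = -147128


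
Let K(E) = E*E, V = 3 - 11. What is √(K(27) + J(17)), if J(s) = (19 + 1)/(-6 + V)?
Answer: √35651/7 ≈ 26.974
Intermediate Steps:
V = -8
K(E) = E²
J(s) = -10/7 (J(s) = (19 + 1)/(-6 - 8) = 20/(-14) = 20*(-1/14) = -10/7)
√(K(27) + J(17)) = √(27² - 10/7) = √(729 - 10/7) = √(5093/7) = √35651/7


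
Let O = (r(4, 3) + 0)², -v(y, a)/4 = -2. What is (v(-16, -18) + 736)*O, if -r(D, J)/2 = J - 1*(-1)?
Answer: 47616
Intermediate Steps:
v(y, a) = 8 (v(y, a) = -4*(-2) = 8)
r(D, J) = -2 - 2*J (r(D, J) = -2*(J - 1*(-1)) = -2*(J + 1) = -2*(1 + J) = -2 - 2*J)
O = 64 (O = ((-2 - 2*3) + 0)² = ((-2 - 6) + 0)² = (-8 + 0)² = (-8)² = 64)
(v(-16, -18) + 736)*O = (8 + 736)*64 = 744*64 = 47616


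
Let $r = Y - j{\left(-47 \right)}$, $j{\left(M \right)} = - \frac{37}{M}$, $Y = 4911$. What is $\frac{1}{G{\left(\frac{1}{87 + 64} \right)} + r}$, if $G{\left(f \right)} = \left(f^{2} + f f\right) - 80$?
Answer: $\frac{1071647}{5176283114} \approx 0.00020703$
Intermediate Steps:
$G{\left(f \right)} = -80 + 2 f^{2}$ ($G{\left(f \right)} = \left(f^{2} + f^{2}\right) - 80 = 2 f^{2} - 80 = -80 + 2 f^{2}$)
$r = \frac{230780}{47}$ ($r = 4911 - - \frac{37}{-47} = 4911 - \left(-37\right) \left(- \frac{1}{47}\right) = 4911 - \frac{37}{47} = \frac{230780}{47} \approx 4910.2$)
$\frac{1}{G{\left(\frac{1}{87 + 64} \right)} + r} = \frac{1}{\left(-80 + 2 \left(\frac{1}{87 + 64}\right)^{2}\right) + \frac{230780}{47}} = \frac{1}{\left(-80 + 2 \left(\frac{1}{151}\right)^{2}\right) + \frac{230780}{47}} = \frac{1}{\left(-80 + \frac{2}{22801}\right) + \frac{230780}{47}} = \frac{1}{- \frac{1824078}{22801} + \frac{230780}{47}} = \frac{1}{\frac{5176283114}{1071647}} = \frac{1071647}{5176283114}$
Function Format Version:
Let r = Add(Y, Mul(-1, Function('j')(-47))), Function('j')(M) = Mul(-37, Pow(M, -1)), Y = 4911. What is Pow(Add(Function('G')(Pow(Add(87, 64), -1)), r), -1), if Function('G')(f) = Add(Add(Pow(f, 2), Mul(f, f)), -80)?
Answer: Rational(1071647, 5176283114) ≈ 0.00020703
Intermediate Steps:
Function('G')(f) = Add(-80, Mul(2, Pow(f, 2))) (Function('G')(f) = Add(Add(Pow(f, 2), Pow(f, 2)), -80) = Add(Mul(2, Pow(f, 2)), -80) = Add(-80, Mul(2, Pow(f, 2))))
r = Rational(230780, 47) (r = Add(4911, Mul(-1, Mul(-37, Pow(-47, -1)))) = Add(4911, Mul(-1, Mul(-37, Rational(-1, 47)))) = Add(4911, Mul(-1, Rational(37, 47))) = Add(4911, Rational(-37, 47)) = Rational(230780, 47) ≈ 4910.2)
Pow(Add(Function('G')(Pow(Add(87, 64), -1)), r), -1) = Pow(Add(Add(-80, Mul(2, Pow(Pow(Add(87, 64), -1), 2))), Rational(230780, 47)), -1) = Pow(Add(Add(-80, Mul(2, Pow(Pow(151, -1), 2))), Rational(230780, 47)), -1) = Pow(Add(Add(-80, Mul(2, Pow(Rational(1, 151), 2))), Rational(230780, 47)), -1) = Pow(Add(Add(-80, Mul(2, Rational(1, 22801))), Rational(230780, 47)), -1) = Pow(Add(Add(-80, Rational(2, 22801)), Rational(230780, 47)), -1) = Pow(Add(Rational(-1824078, 22801), Rational(230780, 47)), -1) = Pow(Rational(5176283114, 1071647), -1) = Rational(1071647, 5176283114)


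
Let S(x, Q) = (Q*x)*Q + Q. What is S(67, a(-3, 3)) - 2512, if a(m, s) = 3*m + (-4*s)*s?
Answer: 133118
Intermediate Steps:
a(m, s) = -4*s**2 + 3*m (a(m, s) = 3*m - 4*s**2 = -4*s**2 + 3*m)
S(x, Q) = Q + x*Q**2 (S(x, Q) = x*Q**2 + Q = Q + x*Q**2)
S(67, a(-3, 3)) - 2512 = (-4*3**2 + 3*(-3))*(1 + (-4*3**2 + 3*(-3))*67) - 2512 = (-4*9 - 9)*(1 + (-4*9 - 9)*67) - 2512 = (-36 - 9)*(1 + (-36 - 9)*67) - 2512 = -45*(1 - 45*67) - 2512 = -45*(1 - 3015) - 2512 = -45*(-3014) - 2512 = 135630 - 2512 = 133118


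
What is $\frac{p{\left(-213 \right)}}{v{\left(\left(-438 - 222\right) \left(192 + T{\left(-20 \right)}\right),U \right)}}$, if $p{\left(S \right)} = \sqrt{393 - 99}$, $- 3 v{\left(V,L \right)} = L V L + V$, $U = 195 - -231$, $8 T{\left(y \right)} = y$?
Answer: $\frac{7 \sqrt{6}}{7565776130} \approx 2.2663 \cdot 10^{-9}$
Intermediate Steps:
$T{\left(y \right)} = \frac{y}{8}$
$U = 426$ ($U = 195 + 231 = 426$)
$v{\left(V,L \right)} = - \frac{V}{3} - \frac{V L^{2}}{3}$ ($v{\left(V,L \right)} = - \frac{L V L + V}{3} = - \frac{V L^{2} + V}{3} = - \frac{V + V L^{2}}{3} = - \frac{V}{3} - \frac{V L^{2}}{3}$)
$p{\left(S \right)} = 7 \sqrt{6}$ ($p{\left(S \right)} = \sqrt{294} = 7 \sqrt{6}$)
$\frac{p{\left(-213 \right)}}{v{\left(\left(-438 - 222\right) \left(192 + T{\left(-20 \right)}\right),U \right)}} = \frac{7 \sqrt{6}}{\left(- \frac{1}{3}\right) \left(-438 - 222\right) \left(192 + \frac{1}{8} \left(-20\right)\right) \left(1 + 426^{2}\right)} = \frac{7 \sqrt{6}}{\left(- \frac{1}{3}\right) \left(- 660 \left(192 - \frac{5}{2}\right)\right) \left(1 + 181476\right)} = \frac{7 \sqrt{6}}{\left(- \frac{1}{3}\right) \left(\left(-660\right) \frac{379}{2}\right) 181477} = \frac{7 \sqrt{6}}{\left(- \frac{1}{3}\right) \left(-125070\right) 181477} = \frac{7 \sqrt{6}}{7565776130}$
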